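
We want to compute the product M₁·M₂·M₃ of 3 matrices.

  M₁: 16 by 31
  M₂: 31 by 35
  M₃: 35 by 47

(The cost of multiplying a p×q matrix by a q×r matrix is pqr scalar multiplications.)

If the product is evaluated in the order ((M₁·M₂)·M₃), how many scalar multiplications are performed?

43680

(M₁·M₂): 16×31 by 31×35 → 16×35, cost 16·31·35 = 17360
((M₁·M₂)·M₃): 16×35 by 35×47 → 16×47, cost 16·35·47 = 26320; cumulative 43680
Total: 43680 scalar multiplications.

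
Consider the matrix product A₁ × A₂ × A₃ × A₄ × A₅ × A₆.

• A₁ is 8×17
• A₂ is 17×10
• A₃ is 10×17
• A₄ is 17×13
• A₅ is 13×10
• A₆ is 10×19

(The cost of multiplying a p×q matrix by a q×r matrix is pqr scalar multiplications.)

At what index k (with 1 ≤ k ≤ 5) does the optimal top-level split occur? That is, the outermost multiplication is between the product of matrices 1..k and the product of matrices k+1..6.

Adjacent pairs: A₁A₂ = 8·17·10 = 1360; A₂A₃ = 17·10·17 = 2890; A₃A₄ = 10·17·13 = 2210; A₄A₅ = 17·13·10 = 2210; A₅A₆ = 13·10·19 = 2470.
Length 3: A₁..A₃: k=1: 0+2890+8·17·17=5202; k=2: 1360+0+8·10·17=2720 → min 2720 | A₂..A₄: k=2: 0+2210+17·10·13=4420; k=3: 2890+0+17·17·13=6647 → min 4420 | A₃..A₅: k=3: 0+2210+10·17·10=3910; k=4: 2210+0+10·13·10=3510 → min 3510 | A₄..A₆: k=4: 0+2470+17·13·19=6669; k=5: 2210+0+17·10·19=5440 → min 5440.
Length 4: A₁..A₄: k=1: 0+4420+8·17·13=6188; k=2: 1360+2210+8·10·13=4610; k=3: 2720+0+8·17·13=4488 → min 4488 | A₂..A₅: k=2: 0+3510+17·10·10=5210; k=3: 2890+2210+17·17·10=7990; k=4: 4420+0+17·13·10=6630 → min 5210 | A₃..A₆: k=3: 0+5440+10·17·19=8670; k=4: 2210+2470+10·13·19=7150; k=5: 3510+0+10·10·19=5410 → min 5410.
Length 5: A₁..A₅: k=1: 0+5210+8·17·10=6570; k=2: 1360+3510+8·10·10=5670; k=3: 2720+2210+8·17·10=6290; k=4: 4488+0+8·13·10=5528 → min 5528 | A₂..A₆: k=2: 0+5410+17·10·19=8640; k=3: 2890+5440+17·17·19=13821; k=4: 4420+2470+17·13·19=11089; k=5: 5210+0+17·10·19=8440 → min 8440.
Top-level splits: k=1: (A₁..A₁)·(A₂..A₆) → 0+8440+8·17·19 = 11024; k=2: (A₁..A₂)·(A₃..A₆) → 1360+5410+8·10·19 = 8290; k=3: (A₁..A₃)·(A₄..A₆) → 2720+5440+8·17·19 = 10744; k=4: (A₁..A₄)·(A₅..A₆) → 4488+2470+8·13·19 = 8934; k=5: (A₁..A₅)·(A₆..A₆) → 5528+0+8·10·19 = 7048.
Best split is after A₅, i.e. k = 5.

5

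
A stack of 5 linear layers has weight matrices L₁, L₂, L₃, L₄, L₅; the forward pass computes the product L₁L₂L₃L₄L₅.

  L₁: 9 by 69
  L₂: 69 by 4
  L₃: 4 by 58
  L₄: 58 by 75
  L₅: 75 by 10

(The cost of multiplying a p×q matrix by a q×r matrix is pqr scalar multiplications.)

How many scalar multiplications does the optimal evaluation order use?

23244

Adjacent pairs: L₁L₂ = 9·69·4 = 2484; L₂L₃ = 69·4·58 = 16008; L₃L₄ = 4·58·75 = 17400; L₄L₅ = 58·75·10 = 43500.
Length 3: L₁..L₃: k=1: 0+16008+9·69·58=52026; k=2: 2484+0+9·4·58=4572 → min 4572 | L₂..L₄: k=2: 0+17400+69·4·75=38100; k=3: 16008+0+69·58·75=316158 → min 38100 | L₃..L₅: k=3: 0+43500+4·58·10=45820; k=4: 17400+0+4·75·10=20400 → min 20400.
Length 4: L₁..L₄: k=1: 0+38100+9·69·75=84675; k=2: 2484+17400+9·4·75=22584; k=3: 4572+0+9·58·75=43722 → min 22584 | L₂..L₅: k=2: 0+20400+69·4·10=23160; k=3: 16008+43500+69·58·10=99528; k=4: 38100+0+69·75·10=89850 → min 23160.
Length 5: L₁..L₅: k=1: 0+23160+9·69·10=29370; k=2: 2484+20400+9·4·10=23244; k=3: 4572+43500+9·58·10=53292; k=4: 22584+0+9·75·10=29334 → min 23244.
Optimal order: ((L₁L₂)((L₃L₄)L₅)) with cost 23244.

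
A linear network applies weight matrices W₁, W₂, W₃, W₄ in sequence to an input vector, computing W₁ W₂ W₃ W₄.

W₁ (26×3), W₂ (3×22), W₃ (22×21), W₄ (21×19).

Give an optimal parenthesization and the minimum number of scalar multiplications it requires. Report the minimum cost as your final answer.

Adjacent pairs: W₁W₂ = 26·3·22 = 1716; W₂W₃ = 3·22·21 = 1386; W₃W₄ = 22·21·19 = 8778.
Length 3: W₁..W₃: k=1: 0+1386+26·3·21=3024; k=2: 1716+0+26·22·21=13728 → min 3024 | W₂..W₄: k=2: 0+8778+3·22·19=10032; k=3: 1386+0+3·21·19=2583 → min 2583.
Length 4: W₁..W₄: k=1: 0+2583+26·3·19=4065; k=2: 1716+8778+26·22·19=21362; k=3: 3024+0+26·21·19=13398 → min 4065.
Optimal parenthesization: (W₁ ((W₂ W₃) W₄)) with cost 4065.

4065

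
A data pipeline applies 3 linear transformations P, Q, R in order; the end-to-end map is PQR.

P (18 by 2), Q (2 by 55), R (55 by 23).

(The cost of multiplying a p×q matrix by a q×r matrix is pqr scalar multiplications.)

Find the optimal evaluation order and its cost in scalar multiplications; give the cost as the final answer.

3358

(P(QR)): cost 3358.
((PQ)R): cost 24750.
Optimal: (P(QR)) with cost 3358.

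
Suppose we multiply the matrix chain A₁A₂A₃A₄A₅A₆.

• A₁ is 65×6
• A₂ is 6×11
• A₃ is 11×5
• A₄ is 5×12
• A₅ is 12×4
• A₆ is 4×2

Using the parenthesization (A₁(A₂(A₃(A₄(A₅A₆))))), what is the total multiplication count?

1238

(A₅A₆): 12×4 by 4×2 → 12×2, cost 12·4·2 = 96
(A₄(A₅A₆)): 5×12 by 12×2 → 5×2, cost 5·12·2 = 120; cumulative 216
(A₃(A₄(A₅A₆))): 11×5 by 5×2 → 11×2, cost 11·5·2 = 110; cumulative 326
(A₂(A₃(A₄(A₅A₆)))): 6×11 by 11×2 → 6×2, cost 6·11·2 = 132; cumulative 458
(A₁(A₂(A₃(A₄(A₅A₆))))): 65×6 by 6×2 → 65×2, cost 65·6·2 = 780; cumulative 1238
Total: 1238 scalar multiplications.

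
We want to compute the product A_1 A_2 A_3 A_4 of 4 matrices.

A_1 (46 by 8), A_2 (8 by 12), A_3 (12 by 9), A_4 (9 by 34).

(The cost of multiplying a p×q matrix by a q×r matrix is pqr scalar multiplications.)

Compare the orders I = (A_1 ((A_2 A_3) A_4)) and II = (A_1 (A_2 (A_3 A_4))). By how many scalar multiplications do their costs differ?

Order I = (A_1 ((A_2 A_3) A_4)): (A_2 A_3): 8×12 by 12×9 → 8×9, cost 8·12·9 = 864; ((A_2 A_3) A_4): 8×9 by 9×34 → 8×34, cost 8·9·34 = 2448; cumulative 3312; (A_1 ((A_2 A_3) A_4)): 46×8 by 8×34 → 46×34, cost 46·8·34 = 12512; cumulative 15824. Total 15824.
Order II = (A_1 (A_2 (A_3 A_4))): (A_3 A_4): 12×9 by 9×34 → 12×34, cost 12·9·34 = 3672; (A_2 (A_3 A_4)): 8×12 by 12×34 → 8×34, cost 8·12·34 = 3264; cumulative 6936; (A_1 (A_2 (A_3 A_4))): 46×8 by 8×34 → 46×34, cost 46·8·34 = 12512; cumulative 19448. Total 19448.
Difference: |15824 − 19448| = 3624.

3624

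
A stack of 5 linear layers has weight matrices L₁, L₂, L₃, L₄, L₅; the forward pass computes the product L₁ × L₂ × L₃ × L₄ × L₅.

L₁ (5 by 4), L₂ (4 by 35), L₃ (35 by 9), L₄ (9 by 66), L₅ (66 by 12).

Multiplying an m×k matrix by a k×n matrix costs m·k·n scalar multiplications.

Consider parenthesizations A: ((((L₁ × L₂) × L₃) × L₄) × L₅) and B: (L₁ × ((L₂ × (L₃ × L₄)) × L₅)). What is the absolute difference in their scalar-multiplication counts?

24233

Order A = ((((L₁ × L₂) × L₃) × L₄) × L₅): (L₁ × L₂): 5×4 by 4×35 → 5×35, cost 5·4·35 = 700; ((L₁ × L₂) × L₃): 5×35 by 35×9 → 5×9, cost 5·35·9 = 1575; cumulative 2275; (((L₁ × L₂) × L₃) × L₄): 5×9 by 9×66 → 5×66, cost 5·9·66 = 2970; cumulative 5245; ((((L₁ × L₂) × L₃) × L₄) × L₅): 5×66 by 66×12 → 5×12, cost 5·66·12 = 3960; cumulative 9205. Total 9205.
Order B = (L₁ × ((L₂ × (L₃ × L₄)) × L₅)): (L₃ × L₄): 35×9 by 9×66 → 35×66, cost 35·9·66 = 20790; (L₂ × (L₃ × L₄)): 4×35 by 35×66 → 4×66, cost 4·35·66 = 9240; cumulative 30030; ((L₂ × (L₃ × L₄)) × L₅): 4×66 by 66×12 → 4×12, cost 4·66·12 = 3168; cumulative 33198; (L₁ × ((L₂ × (L₃ × L₄)) × L₅)): 5×4 by 4×12 → 5×12, cost 5·4·12 = 240; cumulative 33438. Total 33438.
Difference: |9205 − 33438| = 24233.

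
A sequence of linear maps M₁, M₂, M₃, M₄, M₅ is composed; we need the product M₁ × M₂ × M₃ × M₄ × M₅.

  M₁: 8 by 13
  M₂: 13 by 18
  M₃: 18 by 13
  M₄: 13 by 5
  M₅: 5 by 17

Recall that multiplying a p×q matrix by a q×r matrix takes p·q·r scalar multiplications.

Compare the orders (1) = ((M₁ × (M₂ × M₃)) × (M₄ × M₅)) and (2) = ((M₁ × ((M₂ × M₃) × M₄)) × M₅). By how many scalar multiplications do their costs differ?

Order (1) = ((M₁ × (M₂ × M₃)) × (M₄ × M₅)): (M₂ × M₃): 13×18 by 18×13 → 13×13, cost 13·18·13 = 3042; (M₁ × (M₂ × M₃)): 8×13 by 13×13 → 8×13, cost 8·13·13 = 1352; cumulative 4394; (M₄ × M₅): 13×5 by 5×17 → 13×17, cost 13·5·17 = 1105; ((M₁ × (M₂ × M₃)) × (M₄ × M₅)): 8×13 by 13×17 → 8×17, cost 8·13·17 = 1768; cumulative 7267. Total 7267.
Order (2) = ((M₁ × ((M₂ × M₃) × M₄)) × M₅): (M₂ × M₃): 13×18 by 18×13 → 13×13, cost 13·18·13 = 3042; ((M₂ × M₃) × M₄): 13×13 by 13×5 → 13×5, cost 13·13·5 = 845; cumulative 3887; (M₁ × ((M₂ × M₃) × M₄)): 8×13 by 13×5 → 8×5, cost 8·13·5 = 520; cumulative 4407; ((M₁ × ((M₂ × M₃) × M₄)) × M₅): 8×5 by 5×17 → 8×17, cost 8·5·17 = 680; cumulative 5087. Total 5087.
Difference: |7267 − 5087| = 2180.

2180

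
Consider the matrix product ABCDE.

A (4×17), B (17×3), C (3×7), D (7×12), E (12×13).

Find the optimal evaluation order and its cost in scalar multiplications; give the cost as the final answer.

Adjacent pairs: AB = 4·17·3 = 204; BC = 17·3·7 = 357; CD = 3·7·12 = 252; DE = 7·12·13 = 1092.
Length 3: A..C: k=1: 0+357+4·17·7=833; k=2: 204+0+4·3·7=288 → min 288 | B..D: k=2: 0+252+17·3·12=864; k=3: 357+0+17·7·12=1785 → min 864 | C..E: k=3: 0+1092+3·7·13=1365; k=4: 252+0+3·12·13=720 → min 720.
Length 4: A..D: k=1: 0+864+4·17·12=1680; k=2: 204+252+4·3·12=600; k=3: 288+0+4·7·12=624 → min 600 | B..E: k=2: 0+720+17·3·13=1383; k=3: 357+1092+17·7·13=2996; k=4: 864+0+17·12·13=3516 → min 1383.
Length 5: A..E: k=1: 0+1383+4·17·13=2267; k=2: 204+720+4·3·13=1080; k=3: 288+1092+4·7·13=1744; k=4: 600+0+4·12·13=1224 → min 1080.
Optimal parenthesization: ((AB)((CD)E)) with cost 1080.

1080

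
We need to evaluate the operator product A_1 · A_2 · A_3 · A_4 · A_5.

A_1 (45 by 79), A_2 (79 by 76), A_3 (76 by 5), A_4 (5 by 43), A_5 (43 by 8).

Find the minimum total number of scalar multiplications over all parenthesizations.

51315

Adjacent pairs: A_1A_2 = 45·79·76 = 270180; A_2A_3 = 79·76·5 = 30020; A_3A_4 = 76·5·43 = 16340; A_4A_5 = 5·43·8 = 1720.
Length 3: A_1..A_3: k=1: 0+30020+45·79·5=47795; k=2: 270180+0+45·76·5=287280 → min 47795 | A_2..A_4: k=2: 0+16340+79·76·43=274512; k=3: 30020+0+79·5·43=47005 → min 47005 | A_3..A_5: k=3: 0+1720+76·5·8=4760; k=4: 16340+0+76·43·8=42484 → min 4760.
Length 4: A_1..A_4: k=1: 0+47005+45·79·43=199870; k=2: 270180+16340+45·76·43=433580; k=3: 47795+0+45·5·43=57470 → min 57470 | A_2..A_5: k=2: 0+4760+79·76·8=52792; k=3: 30020+1720+79·5·8=34900; k=4: 47005+0+79·43·8=74181 → min 34900.
Length 5: A_1..A_5: k=1: 0+34900+45·79·8=63340; k=2: 270180+4760+45·76·8=302300; k=3: 47795+1720+45·5·8=51315; k=4: 57470+0+45·43·8=72950 → min 51315.
Optimal order: ((A_1 · (A_2 · A_3)) · (A_4 · A_5)) with cost 51315.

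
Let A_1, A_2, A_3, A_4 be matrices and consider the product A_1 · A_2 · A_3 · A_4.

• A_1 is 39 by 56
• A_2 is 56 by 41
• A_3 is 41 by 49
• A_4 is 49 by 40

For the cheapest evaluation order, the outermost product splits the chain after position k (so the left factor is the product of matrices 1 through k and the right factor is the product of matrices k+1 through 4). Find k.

Adjacent pairs: A_1A_2 = 39·56·41 = 89544; A_2A_3 = 56·41·49 = 112504; A_3A_4 = 41·49·40 = 80360.
Length 3: A_1..A_3: k=1: 0+112504+39·56·49=219520; k=2: 89544+0+39·41·49=167895 → min 167895 | A_2..A_4: k=2: 0+80360+56·41·40=172200; k=3: 112504+0+56·49·40=222264 → min 172200.
Top-level splits: k=1: (A_1..A_1)·(A_2..A_4) → 0+172200+39·56·40 = 259560; k=2: (A_1..A_2)·(A_3..A_4) → 89544+80360+39·41·40 = 233864; k=3: (A_1..A_3)·(A_4..A_4) → 167895+0+39·49·40 = 244335.
Best split is after A_2, i.e. k = 2.

2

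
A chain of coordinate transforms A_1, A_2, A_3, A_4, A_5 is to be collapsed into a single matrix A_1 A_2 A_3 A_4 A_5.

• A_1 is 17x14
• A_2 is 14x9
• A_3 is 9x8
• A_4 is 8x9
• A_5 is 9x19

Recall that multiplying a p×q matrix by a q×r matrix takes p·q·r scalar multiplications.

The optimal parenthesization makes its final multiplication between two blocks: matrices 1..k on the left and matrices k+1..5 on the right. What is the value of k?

Adjacent pairs: A_1A_2 = 17·14·9 = 2142; A_2A_3 = 14·9·8 = 1008; A_3A_4 = 9·8·9 = 648; A_4A_5 = 8·9·19 = 1368.
Length 3: A_1..A_3: k=1: 0+1008+17·14·8=2912; k=2: 2142+0+17·9·8=3366 → min 2912 | A_2..A_4: k=2: 0+648+14·9·9=1782; k=3: 1008+0+14·8·9=2016 → min 1782 | A_3..A_5: k=3: 0+1368+9·8·19=2736; k=4: 648+0+9·9·19=2187 → min 2187.
Length 4: A_1..A_4: k=1: 0+1782+17·14·9=3924; k=2: 2142+648+17·9·9=4167; k=3: 2912+0+17·8·9=4136 → min 3924 | A_2..A_5: k=2: 0+2187+14·9·19=4581; k=3: 1008+1368+14·8·19=4504; k=4: 1782+0+14·9·19=4176 → min 4176.
Top-level splits: k=1: (A_1..A_1)·(A_2..A_5) → 0+4176+17·14·19 = 8698; k=2: (A_1..A_2)·(A_3..A_5) → 2142+2187+17·9·19 = 7236; k=3: (A_1..A_3)·(A_4..A_5) → 2912+1368+17·8·19 = 6864; k=4: (A_1..A_4)·(A_5..A_5) → 3924+0+17·9·19 = 6831.
Best split is after A_4, i.e. k = 4.

4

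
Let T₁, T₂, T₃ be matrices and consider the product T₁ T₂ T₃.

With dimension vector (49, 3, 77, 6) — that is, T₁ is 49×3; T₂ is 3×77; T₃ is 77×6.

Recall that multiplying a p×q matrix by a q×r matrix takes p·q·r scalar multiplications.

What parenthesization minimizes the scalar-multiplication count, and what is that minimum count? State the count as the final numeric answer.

2268

(T₁ (T₂ T₃)): cost 2268.
((T₁ T₂) T₃): cost 33957.
Optimal: (T₁ (T₂ T₃)) with cost 2268.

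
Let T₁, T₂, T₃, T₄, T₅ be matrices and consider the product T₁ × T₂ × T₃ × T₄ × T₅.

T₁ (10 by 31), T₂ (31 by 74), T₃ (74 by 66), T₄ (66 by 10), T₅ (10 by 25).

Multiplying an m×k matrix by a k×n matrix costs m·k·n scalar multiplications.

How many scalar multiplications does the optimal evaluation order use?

77380

Adjacent pairs: T₁T₂ = 10·31·74 = 22940; T₂T₃ = 31·74·66 = 151404; T₃T₄ = 74·66·10 = 48840; T₄T₅ = 66·10·25 = 16500.
Length 3: T₁..T₃: k=1: 0+151404+10·31·66=171864; k=2: 22940+0+10·74·66=71780 → min 71780 | T₂..T₄: k=2: 0+48840+31·74·10=71780; k=3: 151404+0+31·66·10=171864 → min 71780 | T₃..T₅: k=3: 0+16500+74·66·25=138600; k=4: 48840+0+74·10·25=67340 → min 67340.
Length 4: T₁..T₄: k=1: 0+71780+10·31·10=74880; k=2: 22940+48840+10·74·10=79180; k=3: 71780+0+10·66·10=78380 → min 74880 | T₂..T₅: k=2: 0+67340+31·74·25=124690; k=3: 151404+16500+31·66·25=219054; k=4: 71780+0+31·10·25=79530 → min 79530.
Length 5: T₁..T₅: k=1: 0+79530+10·31·25=87280; k=2: 22940+67340+10·74·25=108780; k=3: 71780+16500+10·66·25=104780; k=4: 74880+0+10·10·25=77380 → min 77380.
Optimal order: ((T₁ × (T₂ × (T₃ × T₄))) × T₅) with cost 77380.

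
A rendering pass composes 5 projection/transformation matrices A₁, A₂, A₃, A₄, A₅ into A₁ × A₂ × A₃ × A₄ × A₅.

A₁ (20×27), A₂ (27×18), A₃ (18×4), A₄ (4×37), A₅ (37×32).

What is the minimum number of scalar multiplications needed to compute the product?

Adjacent pairs: A₁A₂ = 20·27·18 = 9720; A₂A₃ = 27·18·4 = 1944; A₃A₄ = 18·4·37 = 2664; A₄A₅ = 4·37·32 = 4736.
Length 3: A₁..A₃: k=1: 0+1944+20·27·4=4104; k=2: 9720+0+20·18·4=11160 → min 4104 | A₂..A₄: k=2: 0+2664+27·18·37=20646; k=3: 1944+0+27·4·37=5940 → min 5940 | A₃..A₅: k=3: 0+4736+18·4·32=7040; k=4: 2664+0+18·37·32=23976 → min 7040.
Length 4: A₁..A₄: k=1: 0+5940+20·27·37=25920; k=2: 9720+2664+20·18·37=25704; k=3: 4104+0+20·4·37=7064 → min 7064 | A₂..A₅: k=2: 0+7040+27·18·32=22592; k=3: 1944+4736+27·4·32=10136; k=4: 5940+0+27·37·32=37908 → min 10136.
Length 5: A₁..A₅: k=1: 0+10136+20·27·32=27416; k=2: 9720+7040+20·18·32=28280; k=3: 4104+4736+20·4·32=11400; k=4: 7064+0+20·37·32=30744 → min 11400.
Optimal order: ((A₁ × (A₂ × A₃)) × (A₄ × A₅)) with cost 11400.

11400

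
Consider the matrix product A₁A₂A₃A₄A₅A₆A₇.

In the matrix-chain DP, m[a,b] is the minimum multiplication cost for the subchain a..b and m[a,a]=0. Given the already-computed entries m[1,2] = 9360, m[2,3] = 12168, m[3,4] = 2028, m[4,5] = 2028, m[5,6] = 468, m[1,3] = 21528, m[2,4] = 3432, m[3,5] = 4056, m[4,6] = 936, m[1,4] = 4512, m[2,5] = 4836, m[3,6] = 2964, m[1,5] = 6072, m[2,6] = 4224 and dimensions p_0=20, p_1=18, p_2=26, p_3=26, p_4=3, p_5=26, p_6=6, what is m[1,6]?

5340

m[1,6] = min over k∈[1,5] of m[1,k]+m[k+1,6]+p_{0}·p_k·p_{6}.
k=1: 0 + 4224 + 20·18·6 = 6384; k=2: 9360 + 2964 + 20·26·6 = 15444; k=3: 21528 + 936 + 20·26·6 = 25584; k=4: 4512 + 468 + 20·3·6 = 5340; k=5: 6072 + 0 + 20·26·6 = 9192.
Minimum: 5340 at k=4.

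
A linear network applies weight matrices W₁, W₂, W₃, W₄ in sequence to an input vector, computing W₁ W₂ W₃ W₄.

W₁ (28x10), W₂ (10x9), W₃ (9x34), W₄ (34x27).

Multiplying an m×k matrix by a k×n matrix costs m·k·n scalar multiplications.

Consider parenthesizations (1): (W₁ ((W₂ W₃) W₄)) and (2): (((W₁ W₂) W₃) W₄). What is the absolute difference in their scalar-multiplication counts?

Order (1) = (W₁ ((W₂ W₃) W₄)): (W₂ W₃): 10×9 by 9×34 → 10×34, cost 10·9·34 = 3060; ((W₂ W₃) W₄): 10×34 by 34×27 → 10×27, cost 10·34·27 = 9180; cumulative 12240; (W₁ ((W₂ W₃) W₄)): 28×10 by 10×27 → 28×27, cost 28·10·27 = 7560; cumulative 19800. Total 19800.
Order (2) = (((W₁ W₂) W₃) W₄): (W₁ W₂): 28×10 by 10×9 → 28×9, cost 28·10·9 = 2520; ((W₁ W₂) W₃): 28×9 by 9×34 → 28×34, cost 28·9·34 = 8568; cumulative 11088; (((W₁ W₂) W₃) W₄): 28×34 by 34×27 → 28×27, cost 28·34·27 = 25704; cumulative 36792. Total 36792.
Difference: |19800 − 36792| = 16992.

16992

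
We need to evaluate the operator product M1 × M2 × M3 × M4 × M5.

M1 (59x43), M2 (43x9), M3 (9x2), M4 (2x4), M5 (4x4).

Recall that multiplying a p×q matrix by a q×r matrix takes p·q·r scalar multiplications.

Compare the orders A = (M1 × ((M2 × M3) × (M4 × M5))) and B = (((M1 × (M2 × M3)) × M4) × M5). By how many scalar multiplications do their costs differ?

4034

Order A = (M1 × ((M2 × M3) × (M4 × M5))): (M2 × M3): 43×9 by 9×2 → 43×2, cost 43·9·2 = 774; (M4 × M5): 2×4 by 4×4 → 2×4, cost 2·4·4 = 32; ((M2 × M3) × (M4 × M5)): 43×2 by 2×4 → 43×4, cost 43·2·4 = 344; cumulative 1150; (M1 × ((M2 × M3) × (M4 × M5))): 59×43 by 43×4 → 59×4, cost 59·43·4 = 10148; cumulative 11298. Total 11298.
Order B = (((M1 × (M2 × M3)) × M4) × M5): (M2 × M3): 43×9 by 9×2 → 43×2, cost 43·9·2 = 774; (M1 × (M2 × M3)): 59×43 by 43×2 → 59×2, cost 59·43·2 = 5074; cumulative 5848; ((M1 × (M2 × M3)) × M4): 59×2 by 2×4 → 59×4, cost 59·2·4 = 472; cumulative 6320; (((M1 × (M2 × M3)) × M4) × M5): 59×4 by 4×4 → 59×4, cost 59·4·4 = 944; cumulative 7264. Total 7264.
Difference: |11298 − 7264| = 4034.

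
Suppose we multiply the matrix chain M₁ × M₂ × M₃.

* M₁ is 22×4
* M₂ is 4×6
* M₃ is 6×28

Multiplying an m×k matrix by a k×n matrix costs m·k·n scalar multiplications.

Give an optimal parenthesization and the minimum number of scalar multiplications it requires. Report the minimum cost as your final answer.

3136

(M₁ × (M₂ × M₃)): cost 3136.
((M₁ × M₂) × M₃): cost 4224.
Optimal: (M₁ × (M₂ × M₃)) with cost 3136.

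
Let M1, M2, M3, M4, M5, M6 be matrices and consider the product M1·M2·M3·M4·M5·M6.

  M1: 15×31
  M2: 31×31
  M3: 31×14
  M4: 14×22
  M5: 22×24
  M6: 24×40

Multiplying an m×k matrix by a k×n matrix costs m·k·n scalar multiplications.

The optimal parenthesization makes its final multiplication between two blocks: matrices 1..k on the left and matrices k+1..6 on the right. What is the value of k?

5

Adjacent pairs: M1M2 = 15·31·31 = 14415; M2M3 = 31·31·14 = 13454; M3M4 = 31·14·22 = 9548; M4M5 = 14·22·24 = 7392; M5M6 = 22·24·40 = 21120.
Length 3: M1..M3: k=1: 0+13454+15·31·14=19964; k=2: 14415+0+15·31·14=20925 → min 19964 | M2..M4: k=2: 0+9548+31·31·22=30690; k=3: 13454+0+31·14·22=23002 → min 23002 | M3..M5: k=3: 0+7392+31·14·24=17808; k=4: 9548+0+31·22·24=25916 → min 17808 | M4..M6: k=4: 0+21120+14·22·40=33440; k=5: 7392+0+14·24·40=20832 → min 20832.
Length 4: M1..M4: k=1: 0+23002+15·31·22=33232; k=2: 14415+9548+15·31·22=34193; k=3: 19964+0+15·14·22=24584 → min 24584 | M2..M5: k=2: 0+17808+31·31·24=40872; k=3: 13454+7392+31·14·24=31262; k=4: 23002+0+31·22·24=39370 → min 31262 | M3..M6: k=3: 0+20832+31·14·40=38192; k=4: 9548+21120+31·22·40=57948; k=5: 17808+0+31·24·40=47568 → min 38192.
Length 5: M1..M5: k=1: 0+31262+15·31·24=42422; k=2: 14415+17808+15·31·24=43383; k=3: 19964+7392+15·14·24=32396; k=4: 24584+0+15·22·24=32504 → min 32396 | M2..M6: k=2: 0+38192+31·31·40=76632; k=3: 13454+20832+31·14·40=51646; k=4: 23002+21120+31·22·40=71402; k=5: 31262+0+31·24·40=61022 → min 51646.
Top-level splits: k=1: (M1..M1)·(M2..M6) → 0+51646+15·31·40 = 70246; k=2: (M1..M2)·(M3..M6) → 14415+38192+15·31·40 = 71207; k=3: (M1..M3)·(M4..M6) → 19964+20832+15·14·40 = 49196; k=4: (M1..M4)·(M5..M6) → 24584+21120+15·22·40 = 58904; k=5: (M1..M5)·(M6..M6) → 32396+0+15·24·40 = 46796.
Best split is after M5, i.e. k = 5.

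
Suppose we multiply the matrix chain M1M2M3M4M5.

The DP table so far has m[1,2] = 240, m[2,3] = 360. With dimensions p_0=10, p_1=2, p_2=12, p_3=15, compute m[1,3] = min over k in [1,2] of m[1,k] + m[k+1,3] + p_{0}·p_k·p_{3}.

660

m[1,3] = min over k∈[1,2] of m[1,k]+m[k+1,3]+p_{0}·p_k·p_{3}.
k=1: 0 + 360 + 10·2·15 = 660; k=2: 240 + 0 + 10·12·15 = 2040.
Minimum: 660 at k=1.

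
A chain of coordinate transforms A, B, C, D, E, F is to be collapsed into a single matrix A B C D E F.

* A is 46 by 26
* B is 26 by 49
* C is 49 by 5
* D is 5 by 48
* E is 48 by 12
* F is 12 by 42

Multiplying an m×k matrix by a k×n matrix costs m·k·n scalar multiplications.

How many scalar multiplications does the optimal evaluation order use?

Adjacent pairs: AB = 46·26·49 = 58604; BC = 26·49·5 = 6370; CD = 49·5·48 = 11760; DE = 5·48·12 = 2880; EF = 48·12·42 = 24192.
Length 3: A..C: k=1: 0+6370+46·26·5=12350; k=2: 58604+0+46·49·5=69874 → min 12350 | B..D: k=2: 0+11760+26·49·48=72912; k=3: 6370+0+26·5·48=12610 → min 12610 | C..E: k=3: 0+2880+49·5·12=5820; k=4: 11760+0+49·48·12=39984 → min 5820 | D..F: k=4: 0+24192+5·48·42=34272; k=5: 2880+0+5·12·42=5400 → min 5400.
Length 4: A..D: k=1: 0+12610+46·26·48=70018; k=2: 58604+11760+46·49·48=178556; k=3: 12350+0+46·5·48=23390 → min 23390 | B..E: k=2: 0+5820+26·49·12=21108; k=3: 6370+2880+26·5·12=10810; k=4: 12610+0+26·48·12=27586 → min 10810 | C..F: k=3: 0+5400+49·5·42=15690; k=4: 11760+24192+49·48·42=134736; k=5: 5820+0+49·12·42=30516 → min 15690.
Length 5: A..E: k=1: 0+10810+46·26·12=25162; k=2: 58604+5820+46·49·12=91472; k=3: 12350+2880+46·5·12=17990; k=4: 23390+0+46·48·12=49886 → min 17990 | B..F: k=2: 0+15690+26·49·42=69198; k=3: 6370+5400+26·5·42=17230; k=4: 12610+24192+26·48·42=89218; k=5: 10810+0+26·12·42=23914 → min 17230.
Length 6: A..F: k=1: 0+17230+46·26·42=67462; k=2: 58604+15690+46·49·42=168962; k=3: 12350+5400+46·5·42=27410; k=4: 23390+24192+46·48·42=140318; k=5: 17990+0+46·12·42=41174 → min 27410.
Optimal order: ((A (B C)) ((D E) F)) with cost 27410.

27410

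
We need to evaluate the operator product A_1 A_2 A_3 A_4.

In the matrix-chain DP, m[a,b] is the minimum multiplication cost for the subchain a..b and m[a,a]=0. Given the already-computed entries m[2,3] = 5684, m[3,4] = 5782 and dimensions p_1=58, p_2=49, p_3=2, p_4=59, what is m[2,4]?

12528

m[2,4] = min over k∈[2,3] of m[2,k]+m[k+1,4]+p_{1}·p_k·p_{4}.
k=2: 0 + 5782 + 58·49·59 = 173460; k=3: 5684 + 0 + 58·2·59 = 12528.
Minimum: 12528 at k=3.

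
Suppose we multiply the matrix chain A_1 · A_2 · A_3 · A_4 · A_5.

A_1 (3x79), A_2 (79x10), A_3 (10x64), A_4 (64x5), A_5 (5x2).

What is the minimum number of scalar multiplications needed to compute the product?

3974

Adjacent pairs: A_1A_2 = 3·79·10 = 2370; A_2A_3 = 79·10·64 = 50560; A_3A_4 = 10·64·5 = 3200; A_4A_5 = 64·5·2 = 640.
Length 3: A_1..A_3: k=1: 0+50560+3·79·64=65728; k=2: 2370+0+3·10·64=4290 → min 4290 | A_2..A_4: k=2: 0+3200+79·10·5=7150; k=3: 50560+0+79·64·5=75840 → min 7150 | A_3..A_5: k=3: 0+640+10·64·2=1920; k=4: 3200+0+10·5·2=3300 → min 1920.
Length 4: A_1..A_4: k=1: 0+7150+3·79·5=8335; k=2: 2370+3200+3·10·5=5720; k=3: 4290+0+3·64·5=5250 → min 5250 | A_2..A_5: k=2: 0+1920+79·10·2=3500; k=3: 50560+640+79·64·2=61312; k=4: 7150+0+79·5·2=7940 → min 3500.
Length 5: A_1..A_5: k=1: 0+3500+3·79·2=3974; k=2: 2370+1920+3·10·2=4350; k=3: 4290+640+3·64·2=5314; k=4: 5250+0+3·5·2=5280 → min 3974.
Optimal order: (A_1 · (A_2 · (A_3 · (A_4 · A_5)))) with cost 3974.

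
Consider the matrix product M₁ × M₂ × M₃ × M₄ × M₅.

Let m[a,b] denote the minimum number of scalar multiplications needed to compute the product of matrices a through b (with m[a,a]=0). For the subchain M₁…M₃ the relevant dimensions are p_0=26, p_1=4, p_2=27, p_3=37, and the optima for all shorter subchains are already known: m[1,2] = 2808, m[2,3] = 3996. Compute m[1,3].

m[1,3] = min over k∈[1,2] of m[1,k]+m[k+1,3]+p_{0}·p_k·p_{3}.
k=1: 0 + 3996 + 26·4·37 = 7844; k=2: 2808 + 0 + 26·27·37 = 28782.
Minimum: 7844 at k=1.

7844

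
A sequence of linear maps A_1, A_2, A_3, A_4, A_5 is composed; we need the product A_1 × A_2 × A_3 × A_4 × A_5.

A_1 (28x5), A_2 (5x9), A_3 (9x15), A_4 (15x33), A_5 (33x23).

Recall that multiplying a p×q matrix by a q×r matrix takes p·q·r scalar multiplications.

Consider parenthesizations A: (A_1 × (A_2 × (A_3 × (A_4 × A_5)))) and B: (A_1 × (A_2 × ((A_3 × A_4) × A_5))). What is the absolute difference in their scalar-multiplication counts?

3204

Order A = (A_1 × (A_2 × (A_3 × (A_4 × A_5)))): (A_4 × A_5): 15×33 by 33×23 → 15×23, cost 15·33·23 = 11385; (A_3 × (A_4 × A_5)): 9×15 by 15×23 → 9×23, cost 9·15·23 = 3105; cumulative 14490; (A_2 × (A_3 × (A_4 × A_5))): 5×9 by 9×23 → 5×23, cost 5·9·23 = 1035; cumulative 15525; (A_1 × (A_2 × (A_3 × (A_4 × A_5)))): 28×5 by 5×23 → 28×23, cost 28·5·23 = 3220; cumulative 18745. Total 18745.
Order B = (A_1 × (A_2 × ((A_3 × A_4) × A_5))): (A_3 × A_4): 9×15 by 15×33 → 9×33, cost 9·15·33 = 4455; ((A_3 × A_4) × A_5): 9×33 by 33×23 → 9×23, cost 9·33·23 = 6831; cumulative 11286; (A_2 × ((A_3 × A_4) × A_5)): 5×9 by 9×23 → 5×23, cost 5·9·23 = 1035; cumulative 12321; (A_1 × (A_2 × ((A_3 × A_4) × A_5))): 28×5 by 5×23 → 28×23, cost 28·5·23 = 3220; cumulative 15541. Total 15541.
Difference: |18745 − 15541| = 3204.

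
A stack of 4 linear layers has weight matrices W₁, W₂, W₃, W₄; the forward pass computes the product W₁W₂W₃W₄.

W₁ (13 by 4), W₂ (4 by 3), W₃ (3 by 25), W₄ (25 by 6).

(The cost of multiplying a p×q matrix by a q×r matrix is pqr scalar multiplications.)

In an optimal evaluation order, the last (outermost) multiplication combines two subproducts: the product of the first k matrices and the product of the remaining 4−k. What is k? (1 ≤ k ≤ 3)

1

Adjacent pairs: W₁W₂ = 13·4·3 = 156; W₂W₃ = 4·3·25 = 300; W₃W₄ = 3·25·6 = 450.
Length 3: W₁..W₃: k=1: 0+300+13·4·25=1600; k=2: 156+0+13·3·25=1131 → min 1131 | W₂..W₄: k=2: 0+450+4·3·6=522; k=3: 300+0+4·25·6=900 → min 522.
Top-level splits: k=1: (W₁..W₁)·(W₂..W₄) → 0+522+13·4·6 = 834; k=2: (W₁..W₂)·(W₃..W₄) → 156+450+13·3·6 = 840; k=3: (W₁..W₃)·(W₄..W₄) → 1131+0+13·25·6 = 3081.
Best split is after W₁, i.e. k = 1.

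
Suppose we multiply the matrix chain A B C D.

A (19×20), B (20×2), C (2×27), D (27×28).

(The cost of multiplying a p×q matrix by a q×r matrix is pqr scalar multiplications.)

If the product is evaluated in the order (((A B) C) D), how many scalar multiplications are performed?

(A B): 19×20 by 20×2 → 19×2, cost 19·20·2 = 760
((A B) C): 19×2 by 2×27 → 19×27, cost 19·2·27 = 1026; cumulative 1786
(((A B) C) D): 19×27 by 27×28 → 19×28, cost 19·27·28 = 14364; cumulative 16150
Total: 16150 scalar multiplications.

16150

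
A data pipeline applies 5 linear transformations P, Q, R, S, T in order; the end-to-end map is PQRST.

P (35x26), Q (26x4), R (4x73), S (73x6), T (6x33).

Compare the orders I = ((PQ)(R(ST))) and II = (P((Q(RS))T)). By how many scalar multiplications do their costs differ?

5204

Order I = ((PQ)(R(ST))): (PQ): 35×26 by 26×4 → 35×4, cost 35·26·4 = 3640; (ST): 73×6 by 6×33 → 73×33, cost 73·6·33 = 14454; (R(ST)): 4×73 by 73×33 → 4×33, cost 4·73·33 = 9636; cumulative 24090; ((PQ)(R(ST))): 35×4 by 4×33 → 35×33, cost 35·4·33 = 4620; cumulative 32350. Total 32350.
Order II = (P((Q(RS))T)): (RS): 4×73 by 73×6 → 4×6, cost 4·73·6 = 1752; (Q(RS)): 26×4 by 4×6 → 26×6, cost 26·4·6 = 624; cumulative 2376; ((Q(RS))T): 26×6 by 6×33 → 26×33, cost 26·6·33 = 5148; cumulative 7524; (P((Q(RS))T)): 35×26 by 26×33 → 35×33, cost 35·26·33 = 30030; cumulative 37554. Total 37554.
Difference: |32350 − 37554| = 5204.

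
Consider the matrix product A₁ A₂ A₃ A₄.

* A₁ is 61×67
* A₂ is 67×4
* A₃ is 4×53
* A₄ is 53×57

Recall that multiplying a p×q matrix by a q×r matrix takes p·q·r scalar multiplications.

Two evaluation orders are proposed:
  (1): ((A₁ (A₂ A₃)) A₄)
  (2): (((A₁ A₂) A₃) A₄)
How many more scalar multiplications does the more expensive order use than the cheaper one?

Order (1) = ((A₁ (A₂ A₃)) A₄): (A₂ A₃): 67×4 by 4×53 → 67×53, cost 67·4·53 = 14204; (A₁ (A₂ A₃)): 61×67 by 67×53 → 61×53, cost 61·67·53 = 216611; cumulative 230815; ((A₁ (A₂ A₃)) A₄): 61×53 by 53×57 → 61×57, cost 61·53·57 = 184281; cumulative 415096. Total 415096.
Order (2) = (((A₁ A₂) A₃) A₄): (A₁ A₂): 61×67 by 67×4 → 61×4, cost 61·67·4 = 16348; ((A₁ A₂) A₃): 61×4 by 4×53 → 61×53, cost 61·4·53 = 12932; cumulative 29280; (((A₁ A₂) A₃) A₄): 61×53 by 53×57 → 61×57, cost 61·53·57 = 184281; cumulative 213561. Total 213561.
Difference: |415096 − 213561| = 201535.

201535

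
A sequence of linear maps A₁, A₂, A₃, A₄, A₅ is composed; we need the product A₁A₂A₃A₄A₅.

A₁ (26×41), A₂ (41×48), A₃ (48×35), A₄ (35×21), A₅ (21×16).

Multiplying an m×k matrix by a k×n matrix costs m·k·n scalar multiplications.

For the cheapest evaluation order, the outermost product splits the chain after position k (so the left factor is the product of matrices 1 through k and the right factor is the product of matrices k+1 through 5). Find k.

1

Adjacent pairs: A₁A₂ = 26·41·48 = 51168; A₂A₃ = 41·48·35 = 68880; A₃A₄ = 48·35·21 = 35280; A₄A₅ = 35·21·16 = 11760.
Length 3: A₁..A₃: k=1: 0+68880+26·41·35=106190; k=2: 51168+0+26·48·35=94848 → min 94848 | A₂..A₄: k=2: 0+35280+41·48·21=76608; k=3: 68880+0+41·35·21=99015 → min 76608 | A₃..A₅: k=3: 0+11760+48·35·16=38640; k=4: 35280+0+48·21·16=51408 → min 38640.
Length 4: A₁..A₄: k=1: 0+76608+26·41·21=98994; k=2: 51168+35280+26·48·21=112656; k=3: 94848+0+26·35·21=113958 → min 98994 | A₂..A₅: k=2: 0+38640+41·48·16=70128; k=3: 68880+11760+41·35·16=103600; k=4: 76608+0+41·21·16=90384 → min 70128.
Top-level splits: k=1: (A₁..A₁)·(A₂..A₅) → 0+70128+26·41·16 = 87184; k=2: (A₁..A₂)·(A₃..A₅) → 51168+38640+26·48·16 = 109776; k=3: (A₁..A₃)·(A₄..A₅) → 94848+11760+26·35·16 = 121168; k=4: (A₁..A₄)·(A₅..A₅) → 98994+0+26·21·16 = 107730.
Best split is after A₁, i.e. k = 1.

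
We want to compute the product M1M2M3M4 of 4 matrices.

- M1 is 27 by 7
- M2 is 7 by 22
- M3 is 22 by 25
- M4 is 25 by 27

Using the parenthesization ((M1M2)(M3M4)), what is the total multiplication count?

35046

(M1M2): 27×7 by 7×22 → 27×22, cost 27·7·22 = 4158
(M3M4): 22×25 by 25×27 → 22×27, cost 22·25·27 = 14850
((M1M2)(M3M4)): 27×22 by 22×27 → 27×27, cost 27·22·27 = 16038; cumulative 35046
Total: 35046 scalar multiplications.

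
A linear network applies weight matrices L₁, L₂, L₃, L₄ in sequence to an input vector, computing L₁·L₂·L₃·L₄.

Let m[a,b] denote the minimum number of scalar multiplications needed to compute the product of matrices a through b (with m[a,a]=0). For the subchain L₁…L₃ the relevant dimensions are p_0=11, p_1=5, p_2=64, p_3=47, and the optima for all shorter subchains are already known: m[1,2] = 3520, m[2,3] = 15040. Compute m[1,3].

m[1,3] = min over k∈[1,2] of m[1,k]+m[k+1,3]+p_{0}·p_k·p_{3}.
k=1: 0 + 15040 + 11·5·47 = 17625; k=2: 3520 + 0 + 11·64·47 = 36608.
Minimum: 17625 at k=1.

17625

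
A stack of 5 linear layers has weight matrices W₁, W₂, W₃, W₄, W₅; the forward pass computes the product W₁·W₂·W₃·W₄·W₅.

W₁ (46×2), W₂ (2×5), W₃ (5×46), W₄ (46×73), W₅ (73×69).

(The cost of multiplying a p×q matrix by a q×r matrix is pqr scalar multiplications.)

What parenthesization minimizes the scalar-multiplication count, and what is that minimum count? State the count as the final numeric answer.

Adjacent pairs: W₁W₂ = 46·2·5 = 460; W₂W₃ = 2·5·46 = 460; W₃W₄ = 5·46·73 = 16790; W₄W₅ = 46·73·69 = 231702.
Length 3: W₁..W₃: k=1: 0+460+46·2·46=4692; k=2: 460+0+46·5·46=11040 → min 4692 | W₂..W₄: k=2: 0+16790+2·5·73=17520; k=3: 460+0+2·46·73=7176 → min 7176 | W₃..W₅: k=3: 0+231702+5·46·69=247572; k=4: 16790+0+5·73·69=41975 → min 41975.
Length 4: W₁..W₄: k=1: 0+7176+46·2·73=13892; k=2: 460+16790+46·5·73=34040; k=3: 4692+0+46·46·73=159160 → min 13892 | W₂..W₅: k=2: 0+41975+2·5·69=42665; k=3: 460+231702+2·46·69=238510; k=4: 7176+0+2·73·69=17250 → min 17250.
Length 5: W₁..W₅: k=1: 0+17250+46·2·69=23598; k=2: 460+41975+46·5·69=58305; k=3: 4692+231702+46·46·69=382398; k=4: 13892+0+46·73·69=245594 → min 23598.
Optimal parenthesization: (W₁·(((W₂·W₃)·W₄)·W₅)) with cost 23598.

23598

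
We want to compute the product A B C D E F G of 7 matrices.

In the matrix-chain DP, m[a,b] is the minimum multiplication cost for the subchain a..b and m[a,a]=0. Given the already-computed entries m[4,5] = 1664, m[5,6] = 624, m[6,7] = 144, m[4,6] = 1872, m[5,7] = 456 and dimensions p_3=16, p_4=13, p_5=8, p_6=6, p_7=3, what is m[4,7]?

1080

m[4,7] = min over k∈[4,6] of m[4,k]+m[k+1,7]+p_{3}·p_k·p_{7}.
k=4: 0 + 456 + 16·13·3 = 1080; k=5: 1664 + 144 + 16·8·3 = 2192; k=6: 1872 + 0 + 16·6·3 = 2160.
Minimum: 1080 at k=4.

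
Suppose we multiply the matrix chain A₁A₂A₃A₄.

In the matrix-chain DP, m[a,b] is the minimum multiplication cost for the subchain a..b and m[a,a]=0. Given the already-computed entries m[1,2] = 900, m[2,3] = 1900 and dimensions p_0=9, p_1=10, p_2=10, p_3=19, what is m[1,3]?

2610

m[1,3] = min over k∈[1,2] of m[1,k]+m[k+1,3]+p_{0}·p_k·p_{3}.
k=1: 0 + 1900 + 9·10·19 = 3610; k=2: 900 + 0 + 9·10·19 = 2610.
Minimum: 2610 at k=2.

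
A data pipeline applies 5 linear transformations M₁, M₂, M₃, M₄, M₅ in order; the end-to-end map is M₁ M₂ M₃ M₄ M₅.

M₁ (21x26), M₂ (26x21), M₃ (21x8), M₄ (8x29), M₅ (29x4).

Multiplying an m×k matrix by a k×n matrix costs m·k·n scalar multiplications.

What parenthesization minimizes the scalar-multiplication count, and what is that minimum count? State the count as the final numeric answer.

Adjacent pairs: M₁M₂ = 21·26·21 = 11466; M₂M₃ = 26·21·8 = 4368; M₃M₄ = 21·8·29 = 4872; M₄M₅ = 8·29·4 = 928.
Length 3: M₁..M₃: k=1: 0+4368+21·26·8=8736; k=2: 11466+0+21·21·8=14994 → min 8736 | M₂..M₄: k=2: 0+4872+26·21·29=20706; k=3: 4368+0+26·8·29=10400 → min 10400 | M₃..M₅: k=3: 0+928+21·8·4=1600; k=4: 4872+0+21·29·4=7308 → min 1600.
Length 4: M₁..M₄: k=1: 0+10400+21·26·29=26234; k=2: 11466+4872+21·21·29=29127; k=3: 8736+0+21·8·29=13608 → min 13608 | M₂..M₅: k=2: 0+1600+26·21·4=3784; k=3: 4368+928+26·8·4=6128; k=4: 10400+0+26·29·4=13416 → min 3784.
Length 5: M₁..M₅: k=1: 0+3784+21·26·4=5968; k=2: 11466+1600+21·21·4=14830; k=3: 8736+928+21·8·4=10336; k=4: 13608+0+21·29·4=16044 → min 5968.
Optimal parenthesization: (M₁ (M₂ (M₃ (M₄ M₅)))) with cost 5968.

5968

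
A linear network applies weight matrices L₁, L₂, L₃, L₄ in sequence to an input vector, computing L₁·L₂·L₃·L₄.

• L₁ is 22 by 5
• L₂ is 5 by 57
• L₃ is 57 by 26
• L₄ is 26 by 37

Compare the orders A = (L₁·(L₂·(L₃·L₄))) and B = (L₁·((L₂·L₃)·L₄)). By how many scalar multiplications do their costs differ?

Order A = (L₁·(L₂·(L₃·L₄))): (L₃·L₄): 57×26 by 26×37 → 57×37, cost 57·26·37 = 54834; (L₂·(L₃·L₄)): 5×57 by 57×37 → 5×37, cost 5·57·37 = 10545; cumulative 65379; (L₁·(L₂·(L₃·L₄))): 22×5 by 5×37 → 22×37, cost 22·5·37 = 4070; cumulative 69449. Total 69449.
Order B = (L₁·((L₂·L₃)·L₄)): (L₂·L₃): 5×57 by 57×26 → 5×26, cost 5·57·26 = 7410; ((L₂·L₃)·L₄): 5×26 by 26×37 → 5×37, cost 5·26·37 = 4810; cumulative 12220; (L₁·((L₂·L₃)·L₄)): 22×5 by 5×37 → 22×37, cost 22·5·37 = 4070; cumulative 16290. Total 16290.
Difference: |69449 − 16290| = 53159.

53159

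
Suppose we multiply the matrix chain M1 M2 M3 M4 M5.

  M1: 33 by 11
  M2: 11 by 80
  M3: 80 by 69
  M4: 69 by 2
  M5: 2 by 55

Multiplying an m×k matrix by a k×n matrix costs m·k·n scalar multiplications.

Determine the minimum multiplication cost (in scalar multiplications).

17156

Adjacent pairs: M1M2 = 33·11·80 = 29040; M2M3 = 11·80·69 = 60720; M3M4 = 80·69·2 = 11040; M4M5 = 69·2·55 = 7590.
Length 3: M1..M3: k=1: 0+60720+33·11·69=85767; k=2: 29040+0+33·80·69=211200 → min 85767 | M2..M4: k=2: 0+11040+11·80·2=12800; k=3: 60720+0+11·69·2=62238 → min 12800 | M3..M5: k=3: 0+7590+80·69·55=311190; k=4: 11040+0+80·2·55=19840 → min 19840.
Length 4: M1..M4: k=1: 0+12800+33·11·2=13526; k=2: 29040+11040+33·80·2=45360; k=3: 85767+0+33·69·2=90321 → min 13526 | M2..M5: k=2: 0+19840+11·80·55=68240; k=3: 60720+7590+11·69·55=110055; k=4: 12800+0+11·2·55=14010 → min 14010.
Length 5: M1..M5: k=1: 0+14010+33·11·55=33975; k=2: 29040+19840+33·80·55=194080; k=3: 85767+7590+33·69·55=218592; k=4: 13526+0+33·2·55=17156 → min 17156.
Optimal order: ((M1 (M2 (M3 M4))) M5) with cost 17156.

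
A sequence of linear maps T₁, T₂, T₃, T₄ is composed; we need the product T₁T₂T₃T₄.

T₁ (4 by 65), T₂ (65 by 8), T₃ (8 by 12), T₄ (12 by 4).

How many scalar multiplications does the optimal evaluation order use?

Adjacent pairs: T₁T₂ = 4·65·8 = 2080; T₂T₃ = 65·8·12 = 6240; T₃T₄ = 8·12·4 = 384.
Length 3: T₁..T₃: k=1: 0+6240+4·65·12=9360; k=2: 2080+0+4·8·12=2464 → min 2464 | T₂..T₄: k=2: 0+384+65·8·4=2464; k=3: 6240+0+65·12·4=9360 → min 2464.
Length 4: T₁..T₄: k=1: 0+2464+4·65·4=3504; k=2: 2080+384+4·8·4=2592; k=3: 2464+0+4·12·4=2656 → min 2592.
Optimal order: ((T₁T₂)(T₃T₄)) with cost 2592.

2592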